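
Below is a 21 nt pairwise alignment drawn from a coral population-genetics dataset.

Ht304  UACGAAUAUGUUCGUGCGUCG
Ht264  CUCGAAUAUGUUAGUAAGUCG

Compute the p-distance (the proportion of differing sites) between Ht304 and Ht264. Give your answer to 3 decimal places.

0.238

Differing sites — 1:U/C; 2:A/U; 13:C/A; 16:G/A; 17:C/A.
There are 5 differences over 21 sites, so p = 5/21 = 0.238.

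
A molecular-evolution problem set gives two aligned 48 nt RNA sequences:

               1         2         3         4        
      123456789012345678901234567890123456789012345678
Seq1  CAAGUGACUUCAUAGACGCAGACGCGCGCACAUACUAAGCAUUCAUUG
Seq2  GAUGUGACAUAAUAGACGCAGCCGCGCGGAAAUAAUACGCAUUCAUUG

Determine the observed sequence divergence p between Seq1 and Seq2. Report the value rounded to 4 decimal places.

0.1875

Mismatches occur at site 1 (C→G), site 3 (A→U), site 9 (U→A), site 11 (C→A), site 22 (A→C), site 29 (C→G), site 31 (C→A), site 35 (C→A), site 38 (A→C).
There are 9 differences over 48 sites, so p = 9/48 = 0.1875.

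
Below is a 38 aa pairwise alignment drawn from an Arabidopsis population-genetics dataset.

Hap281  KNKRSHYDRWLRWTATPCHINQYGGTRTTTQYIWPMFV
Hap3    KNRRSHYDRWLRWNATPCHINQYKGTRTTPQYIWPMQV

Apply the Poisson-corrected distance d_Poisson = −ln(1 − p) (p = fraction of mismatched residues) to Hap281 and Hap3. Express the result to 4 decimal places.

0.1411

The sequences differ at positions 3 (K/R), 14 (T/N), 24 (G/K), 30 (T/P), 37 (F/Q).
p = 5/38 = 0.131579.
d = −ln(1 − 0.131579) = −ln(0.868421) = 0.1411.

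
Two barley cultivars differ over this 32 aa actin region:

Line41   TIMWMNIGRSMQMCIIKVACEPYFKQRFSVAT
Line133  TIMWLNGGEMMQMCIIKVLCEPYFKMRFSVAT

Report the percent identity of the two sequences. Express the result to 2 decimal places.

81.25%

Differing sites — 5:M/L; 7:I/G; 9:R/E; 10:S/M; 19:A/L; 26:Q/M.
26 of the 32 sites match, so the percent identity is 26/32 × 100 = 81.25%.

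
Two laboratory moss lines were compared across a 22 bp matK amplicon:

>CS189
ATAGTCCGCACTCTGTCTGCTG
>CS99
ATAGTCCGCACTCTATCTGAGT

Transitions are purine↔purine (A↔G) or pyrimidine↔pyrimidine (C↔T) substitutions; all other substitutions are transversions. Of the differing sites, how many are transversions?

Differing sites — 15:G/A (Ti); 20:C/A (Tv); 21:T/G (Tv); 22:G/T (Tv).
Of the 4 differences, 1 transition and 3 transversions, so the answer is 3.

3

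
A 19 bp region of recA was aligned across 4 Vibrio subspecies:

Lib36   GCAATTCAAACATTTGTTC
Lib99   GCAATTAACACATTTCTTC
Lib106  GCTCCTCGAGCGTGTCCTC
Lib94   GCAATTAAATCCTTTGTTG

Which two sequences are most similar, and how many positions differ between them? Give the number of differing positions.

3

Pairwise Hamming distances:
  Lib36 vs Lib99: 3
  Lib36 vs Lib106: 9
  Lib36 vs Lib94: 4
  Lib99 vs Lib106: 10
  Lib99 vs Lib94: 5
  Lib106 vs Lib94: 11
The smallest is 3, between Lib36 and Lib99.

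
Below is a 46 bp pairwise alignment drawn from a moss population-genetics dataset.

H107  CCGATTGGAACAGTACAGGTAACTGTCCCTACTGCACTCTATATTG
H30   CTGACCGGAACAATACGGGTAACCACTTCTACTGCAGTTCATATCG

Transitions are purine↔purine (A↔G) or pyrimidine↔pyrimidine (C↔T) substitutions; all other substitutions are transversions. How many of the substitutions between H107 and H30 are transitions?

The sequences differ at positions 2 (C/T, transition), 5 (T/C, transition), 6 (T/C, transition), 13 (G/A, transition), 17 (A/G, transition), 24 (T/C, transition), 25 (G/A, transition), 26 (T/C, transition), 27 (C/T, transition), 28 (C/T, transition), 37 (C/G, transversion), 39 (C/T, transition), 40 (T/C, transition), 45 (T/C, transition).
Of the 14 differences, 13 transitions and 1 transversion, so the answer is 13.

13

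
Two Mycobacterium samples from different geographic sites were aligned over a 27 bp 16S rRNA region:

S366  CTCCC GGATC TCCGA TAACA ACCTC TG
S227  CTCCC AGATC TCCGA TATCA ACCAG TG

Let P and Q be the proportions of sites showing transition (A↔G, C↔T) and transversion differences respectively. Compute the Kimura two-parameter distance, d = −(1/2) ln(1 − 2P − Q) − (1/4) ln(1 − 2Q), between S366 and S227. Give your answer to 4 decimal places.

Differing sites — 6:G/A (Ti); 18:A/T (Tv); 24:T/A (Tv); 25:C/G (Tv).
Of the 4 differences, 1 transition and 3 transversions over 27 sites: P = 1/27 = 0.037037, Q = 3/27 = 0.111111.
d = −0.5·ln(0.814815) − 0.25·ln(0.777778) = −0.5·(-0.204794) − 0.25·(-0.251314) = 0.1652.

0.1652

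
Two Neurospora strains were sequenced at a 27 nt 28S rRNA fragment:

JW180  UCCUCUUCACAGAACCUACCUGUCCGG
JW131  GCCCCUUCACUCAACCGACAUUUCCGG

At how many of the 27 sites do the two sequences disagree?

7

Differing sites — 1:U/G; 4:U/C; 11:A/U; 12:G/C; 17:U/G; 20:C/A; 22:G/U.
That gives 7 mismatches out of 27 aligned sites, so the Hamming distance is 7.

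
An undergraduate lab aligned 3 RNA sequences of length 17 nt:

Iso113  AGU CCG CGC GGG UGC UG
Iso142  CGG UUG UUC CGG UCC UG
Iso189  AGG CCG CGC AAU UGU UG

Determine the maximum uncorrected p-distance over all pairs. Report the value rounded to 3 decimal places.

Pairwise Hamming distances:
  Iso113 vs Iso142: 8
  Iso113 vs Iso189: 5
  Iso142 vs Iso189: 10
The largest is 10 mismatches, between Iso142 and Iso189; p = 10/17 = 0.588.

0.588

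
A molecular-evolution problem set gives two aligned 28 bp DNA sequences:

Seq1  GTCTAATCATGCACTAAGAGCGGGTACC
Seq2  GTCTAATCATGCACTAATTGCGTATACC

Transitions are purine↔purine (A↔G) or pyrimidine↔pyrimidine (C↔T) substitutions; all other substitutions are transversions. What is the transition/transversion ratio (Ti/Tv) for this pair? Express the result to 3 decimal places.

0.333

Differing sites — 18:G/T (Tv); 19:A/T (Tv); 23:G/T (Tv); 24:G/A (Ti).
Of the 4 differences, 1 transition and 3 transversions, so Ti/Tv = 1/3 = 0.333.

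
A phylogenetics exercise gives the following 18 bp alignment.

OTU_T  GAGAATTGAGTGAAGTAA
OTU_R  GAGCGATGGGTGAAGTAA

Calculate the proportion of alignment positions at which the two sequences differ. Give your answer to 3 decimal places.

The sequences differ at positions 4 (A/C), 5 (A/G), 6 (T/A), 9 (A/G).
There are 4 differences over 18 sites, so p = 4/18 = 0.222.

0.222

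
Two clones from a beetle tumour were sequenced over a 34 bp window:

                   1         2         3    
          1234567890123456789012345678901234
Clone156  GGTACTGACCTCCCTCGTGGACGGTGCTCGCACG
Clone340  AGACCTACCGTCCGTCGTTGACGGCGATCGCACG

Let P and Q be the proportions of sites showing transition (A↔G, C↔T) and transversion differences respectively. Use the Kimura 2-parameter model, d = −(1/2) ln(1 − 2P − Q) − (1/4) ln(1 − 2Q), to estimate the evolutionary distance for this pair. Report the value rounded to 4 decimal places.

Mismatches occur at site 1 (G/A, transition), site 3 (T/A, transversion), site 4 (A/C, transversion), site 7 (G/A, transition), site 8 (A/C, transversion), site 10 (C/G, transversion), site 14 (C/G, transversion), site 19 (G/T, transversion), site 25 (T/C, transition), site 27 (C/A, transversion).
Of the 10 differences, 3 transitions and 7 transversions over 34 sites: P = 3/34 = 0.088235, Q = 7/34 = 0.205882.
d = −0.5·ln(0.617648) − 0.25·ln(0.588236) = −0.5·(-0.481837) − 0.25·(-0.530627) = 0.3736.

0.3736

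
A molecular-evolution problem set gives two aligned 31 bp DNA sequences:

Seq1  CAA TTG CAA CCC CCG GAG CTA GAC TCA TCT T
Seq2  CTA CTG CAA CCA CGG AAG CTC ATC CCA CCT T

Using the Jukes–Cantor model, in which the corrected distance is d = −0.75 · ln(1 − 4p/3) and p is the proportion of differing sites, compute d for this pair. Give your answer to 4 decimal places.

Mismatches occur at site 2 (A/T), site 4 (T/C), site 12 (C/A), site 14 (C/G), site 16 (G/A), site 21 (A/C), site 22 (G/A), site 23 (A/T), site 25 (T/C), site 28 (T/C).
p = 10/31 = 0.322581.
d = −0.75 · ln(1 − (4/3)·0.322581) = −0.75 · ln(0.569892) = −0.75 · (-0.562308) = 0.4217.

0.4217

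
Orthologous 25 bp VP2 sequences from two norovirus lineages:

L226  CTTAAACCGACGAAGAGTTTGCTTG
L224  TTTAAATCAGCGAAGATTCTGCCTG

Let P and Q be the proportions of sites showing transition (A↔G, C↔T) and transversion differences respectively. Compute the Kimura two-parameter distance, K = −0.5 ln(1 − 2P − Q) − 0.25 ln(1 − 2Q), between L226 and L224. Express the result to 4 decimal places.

Mismatches occur at site 1 (C/T, transition), site 7 (C/T, transition), site 9 (G/A, transition), site 10 (A/G, transition), site 17 (G/T, transversion), site 19 (T/C, transition), site 23 (T/C, transition).
Of the 7 differences, 6 transitions and 1 transversion over 25 sites: P = 6/25 = 0.240000, Q = 1/25 = 0.040000.
d = −0.5·ln(0.480000) − 0.25·ln(0.920000) = −0.5·(-0.733969) − 0.25·(-0.083382) = 0.3878.

0.3878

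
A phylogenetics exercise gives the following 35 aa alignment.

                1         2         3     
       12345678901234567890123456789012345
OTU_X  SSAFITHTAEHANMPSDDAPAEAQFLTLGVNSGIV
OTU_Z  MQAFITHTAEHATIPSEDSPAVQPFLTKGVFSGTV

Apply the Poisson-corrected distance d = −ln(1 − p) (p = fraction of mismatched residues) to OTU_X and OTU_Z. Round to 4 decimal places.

0.4199

The sequences differ at positions 1 (S/M), 2 (S/Q), 13 (N/T), 14 (M/I), 17 (D/E), 19 (A/S), 22 (E/V), 23 (A/Q), 24 (Q/P), 28 (L/K), 31 (N/F), 34 (I/T).
p = 12/35 = 0.342857.
d = −ln(1 − 0.342857) = −ln(0.657143) = 0.4199.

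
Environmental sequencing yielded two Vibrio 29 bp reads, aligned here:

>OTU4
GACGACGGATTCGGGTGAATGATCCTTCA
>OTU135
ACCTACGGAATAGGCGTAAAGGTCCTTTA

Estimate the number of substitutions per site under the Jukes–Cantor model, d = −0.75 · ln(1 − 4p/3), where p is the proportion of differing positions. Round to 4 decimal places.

0.5285

Mismatches occur at site 1 (G/A), site 2 (A/C), site 4 (G/T), site 10 (T/A), site 12 (C/A), site 15 (G/C), site 16 (T/G), site 17 (G/T), site 20 (T/A), site 22 (A/G), site 28 (C/T).
p = 11/29 = 0.379310.
d = −0.75 · ln(1 − (4/3)·0.379310) = −0.75 · ln(0.494253) = −0.75 · (-0.704708) = 0.5285.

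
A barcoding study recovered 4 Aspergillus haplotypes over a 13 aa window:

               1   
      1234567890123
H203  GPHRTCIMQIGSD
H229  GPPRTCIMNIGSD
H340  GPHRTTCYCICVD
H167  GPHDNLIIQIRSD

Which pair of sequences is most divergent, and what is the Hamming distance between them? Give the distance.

Pairwise Hamming distances:
  H203 vs H229: 2
  H203 vs H340: 6
  H203 vs H167: 5
  H229 vs H340: 7
  H229 vs H167: 7
  H340 vs H167: 8
The largest is 8, between H340 and H167.

8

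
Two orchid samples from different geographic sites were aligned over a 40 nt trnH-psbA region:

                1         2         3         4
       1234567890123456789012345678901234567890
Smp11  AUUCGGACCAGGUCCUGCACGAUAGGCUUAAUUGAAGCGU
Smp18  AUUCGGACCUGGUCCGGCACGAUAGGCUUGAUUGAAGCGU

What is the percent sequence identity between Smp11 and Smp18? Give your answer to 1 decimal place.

92.5%

The sequences differ at positions 10 (A/U), 16 (U/G), 30 (A/G).
37 of the 40 sites match, so the percent identity is 37/40 × 100 = 92.5%.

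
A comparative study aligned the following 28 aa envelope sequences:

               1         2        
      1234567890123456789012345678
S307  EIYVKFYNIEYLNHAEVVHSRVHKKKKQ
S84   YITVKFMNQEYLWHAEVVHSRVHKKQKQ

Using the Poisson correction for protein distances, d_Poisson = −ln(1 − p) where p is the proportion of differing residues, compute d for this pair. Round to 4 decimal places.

0.2412

Differing sites — 1:E/Y; 3:Y/T; 7:Y/M; 9:I/Q; 13:N/W; 26:K/Q.
p = 6/28 = 0.214286.
d = −ln(1 − 0.214286) = −ln(0.785714) = 0.2412.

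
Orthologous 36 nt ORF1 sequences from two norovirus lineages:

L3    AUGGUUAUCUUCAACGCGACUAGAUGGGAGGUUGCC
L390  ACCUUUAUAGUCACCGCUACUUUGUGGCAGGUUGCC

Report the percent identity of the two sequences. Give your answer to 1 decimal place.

69.4%

The sequences differ at positions 2 (U/C), 3 (G/C), 4 (G/U), 9 (C/A), 10 (U/G), 14 (A/C), 18 (G/U), 22 (A/U), 23 (G/U), 24 (A/G), 28 (G/C).
25 of the 36 sites match, so the percent identity is 25/36 × 100 = 69.4%.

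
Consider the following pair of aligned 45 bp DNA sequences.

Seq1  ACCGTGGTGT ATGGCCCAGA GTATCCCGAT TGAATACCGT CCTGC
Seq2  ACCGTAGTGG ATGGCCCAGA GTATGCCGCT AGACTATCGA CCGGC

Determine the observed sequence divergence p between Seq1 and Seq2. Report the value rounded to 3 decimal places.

0.200

The sequences differ at positions 6 (G/A), 10 (T/G), 25 (C/G), 29 (A/C), 31 (T/A), 34 (A/C), 37 (C/T), 40 (T/A), 43 (T/G).
There are 9 differences over 45 sites, so p = 9/45 = 0.200.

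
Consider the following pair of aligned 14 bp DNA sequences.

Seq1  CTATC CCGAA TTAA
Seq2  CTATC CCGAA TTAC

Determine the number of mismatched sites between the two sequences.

Differing sites — 14:A/C.
That gives 1 mismatch out of 14 aligned sites, so the Hamming distance is 1.

1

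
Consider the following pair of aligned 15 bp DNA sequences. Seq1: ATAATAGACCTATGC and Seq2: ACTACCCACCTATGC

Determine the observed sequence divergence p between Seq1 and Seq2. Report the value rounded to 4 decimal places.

Differing sites — 2:T/C; 3:A/T; 5:T/C; 6:A/C; 7:G/C.
There are 5 differences over 15 sites, so p = 5/15 = 0.3333.

0.3333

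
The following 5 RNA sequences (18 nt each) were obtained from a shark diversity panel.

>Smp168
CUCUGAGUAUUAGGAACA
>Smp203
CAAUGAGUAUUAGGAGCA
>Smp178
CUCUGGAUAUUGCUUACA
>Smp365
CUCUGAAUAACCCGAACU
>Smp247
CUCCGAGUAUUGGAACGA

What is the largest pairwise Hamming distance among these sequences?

Pairwise Hamming distances:
  Smp168 vs Smp203: 3
  Smp168 vs Smp178: 6
  Smp168 vs Smp365: 6
  Smp168 vs Smp247: 5
  Smp203 vs Smp178: 9
  Smp203 vs Smp365: 9
  Smp203 vs Smp247: 7
  Smp178 vs Smp365: 7
  Smp178 vs Smp247: 8
  Smp365 vs Smp247: 10
The largest is 10, between Smp365 and Smp247.

10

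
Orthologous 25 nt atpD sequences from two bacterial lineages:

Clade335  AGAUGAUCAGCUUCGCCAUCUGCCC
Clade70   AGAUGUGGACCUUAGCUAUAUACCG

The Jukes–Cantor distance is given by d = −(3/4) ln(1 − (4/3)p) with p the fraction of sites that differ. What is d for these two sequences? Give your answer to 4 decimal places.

The sequences differ at positions 6 (A/U), 7 (U/G), 8 (C/G), 10 (G/C), 14 (C/A), 17 (C/U), 20 (C/A), 22 (G/A), 25 (C/G).
p = 9/25 = 0.360000.
d = −0.75 · ln(1 − (4/3)·0.360000) = −0.75 · ln(0.520000) = −0.75 · (-0.653926) = 0.4904.

0.4904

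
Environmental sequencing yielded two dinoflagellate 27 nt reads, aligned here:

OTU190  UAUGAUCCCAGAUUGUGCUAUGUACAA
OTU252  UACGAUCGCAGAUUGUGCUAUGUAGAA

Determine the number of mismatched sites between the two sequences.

3

Mismatches occur at site 3 (U/C), site 8 (C/G), site 25 (C/G).
That gives 3 mismatches out of 27 aligned sites, so the Hamming distance is 3.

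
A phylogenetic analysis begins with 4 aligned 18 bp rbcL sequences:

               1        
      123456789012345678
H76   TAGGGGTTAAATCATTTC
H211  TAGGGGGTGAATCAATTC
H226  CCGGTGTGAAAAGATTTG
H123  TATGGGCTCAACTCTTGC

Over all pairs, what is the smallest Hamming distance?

Pairwise Hamming distances:
  H76 vs H211: 3
  H76 vs H226: 7
  H76 vs H123: 7
  H211 vs H226: 10
  H211 vs H123: 8
  H226 vs H123: 12
The smallest is 3, between H76 and H211.

3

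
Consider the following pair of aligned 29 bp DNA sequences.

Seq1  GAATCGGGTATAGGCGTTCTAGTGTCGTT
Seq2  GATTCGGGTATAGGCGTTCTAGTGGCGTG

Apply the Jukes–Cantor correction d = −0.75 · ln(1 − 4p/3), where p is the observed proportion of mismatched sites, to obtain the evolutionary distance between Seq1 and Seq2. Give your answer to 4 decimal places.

The sequences differ at positions 3 (A/T), 25 (T/G), 29 (T/G).
p = 3/29 = 0.103448.
d = −0.75 · ln(1 − (4/3)·0.103448) = −0.75 · ln(0.862069) = −0.75 · (-0.148420) = 0.1113.

0.1113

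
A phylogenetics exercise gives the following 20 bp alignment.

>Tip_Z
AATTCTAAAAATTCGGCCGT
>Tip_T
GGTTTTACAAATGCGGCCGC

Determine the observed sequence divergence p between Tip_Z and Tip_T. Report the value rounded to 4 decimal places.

0.3000

Mismatches occur at site 1 (A/G), site 2 (A/G), site 5 (C/T), site 8 (A/C), site 13 (T/G), site 20 (T/C).
There are 6 differences over 20 sites, so p = 6/20 = 0.3000.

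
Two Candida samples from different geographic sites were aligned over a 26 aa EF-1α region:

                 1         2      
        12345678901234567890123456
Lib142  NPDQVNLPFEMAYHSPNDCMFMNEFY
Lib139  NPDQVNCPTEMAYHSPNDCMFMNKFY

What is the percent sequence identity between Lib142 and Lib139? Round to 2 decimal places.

Mismatches occur at site 7 (L/C), site 9 (F/T), site 24 (E/K).
23 of the 26 sites match, so the percent identity is 23/26 × 100 = 88.46%.

88.46%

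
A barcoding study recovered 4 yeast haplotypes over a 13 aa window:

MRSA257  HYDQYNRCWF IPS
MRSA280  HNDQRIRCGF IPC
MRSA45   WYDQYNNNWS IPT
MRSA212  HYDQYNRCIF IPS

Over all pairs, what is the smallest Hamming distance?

Pairwise Hamming distances:
  MRSA257 vs MRSA280: 5
  MRSA257 vs MRSA45: 5
  MRSA257 vs MRSA212: 1
  MRSA280 vs MRSA45: 9
  MRSA280 vs MRSA212: 5
  MRSA45 vs MRSA212: 6
The smallest is 1, between MRSA257 and MRSA212.

1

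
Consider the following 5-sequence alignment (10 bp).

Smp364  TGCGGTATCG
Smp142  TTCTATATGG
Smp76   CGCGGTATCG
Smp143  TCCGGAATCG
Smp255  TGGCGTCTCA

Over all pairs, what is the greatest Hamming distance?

7

Pairwise Hamming distances:
  Smp364 vs Smp142: 4
  Smp364 vs Smp76: 1
  Smp364 vs Smp143: 2
  Smp364 vs Smp255: 4
  Smp142 vs Smp76: 5
  Smp142 vs Smp143: 5
  Smp142 vs Smp255: 7
  Smp76 vs Smp143: 3
  Smp76 vs Smp255: 5
  Smp143 vs Smp255: 6
The largest is 7, between Smp142 and Smp255.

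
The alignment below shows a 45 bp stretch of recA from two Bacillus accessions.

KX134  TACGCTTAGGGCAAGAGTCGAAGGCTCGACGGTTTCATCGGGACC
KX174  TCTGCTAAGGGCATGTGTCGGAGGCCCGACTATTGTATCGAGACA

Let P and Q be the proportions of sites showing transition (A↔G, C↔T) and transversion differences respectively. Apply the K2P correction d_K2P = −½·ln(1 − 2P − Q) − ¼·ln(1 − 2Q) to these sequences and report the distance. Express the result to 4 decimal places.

0.3675

Differing sites — 2:A/C (Tv); 3:C/T (Ti); 7:T/A (Tv); 14:A/T (Tv); 16:A/T (Tv); 21:A/G (Ti); 26:T/C (Ti); 31:G/T (Tv); 32:G/A (Ti); 35:T/G (Tv); 36:C/T (Ti); 41:G/A (Ti); 45:C/A (Tv).
Of the 13 differences, 6 transitions and 7 transversions over 45 sites: P = 6/45 = 0.133333, Q = 7/45 = 0.155556.
d = −0.5·ln(0.577778) − 0.25·ln(0.688888) = −0.5·(-0.548566) − 0.25·(-0.372677) = 0.3675.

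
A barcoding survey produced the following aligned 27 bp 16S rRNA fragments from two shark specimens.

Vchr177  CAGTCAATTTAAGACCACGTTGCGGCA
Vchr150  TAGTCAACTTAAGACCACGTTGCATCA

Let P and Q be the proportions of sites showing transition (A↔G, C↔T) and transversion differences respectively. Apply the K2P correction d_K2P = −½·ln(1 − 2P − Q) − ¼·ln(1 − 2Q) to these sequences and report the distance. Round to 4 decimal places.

0.1693

Mismatches occur at site 1 (C/T, transition), site 8 (T/C, transition), site 24 (G/A, transition), site 25 (G/T, transversion).
Of the 4 differences, 3 transitions and 1 transversion over 27 sites: P = 3/27 = 0.111111, Q = 1/27 = 0.037037.
d = −0.5·ln(0.740741) − 0.25·ln(0.925926) = −0.5·(-0.300104) − 0.25·(-0.076961) = 0.1693.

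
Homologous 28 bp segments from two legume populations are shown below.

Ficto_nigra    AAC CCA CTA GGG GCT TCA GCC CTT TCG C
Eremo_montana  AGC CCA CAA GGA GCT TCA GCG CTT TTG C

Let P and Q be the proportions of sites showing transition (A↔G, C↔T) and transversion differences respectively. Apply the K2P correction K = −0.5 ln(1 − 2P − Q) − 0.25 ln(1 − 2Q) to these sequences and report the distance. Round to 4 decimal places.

The sequences differ at positions 2 (A/G, transition), 8 (T/A, transversion), 12 (G/A, transition), 21 (C/G, transversion), 26 (C/T, transition).
Of the 5 differences, 3 transitions and 2 transversions over 28 sites: P = 3/28 = 0.107143, Q = 2/28 = 0.071429.
d = −0.5·ln(0.714285) − 0.25·ln(0.857142) = −0.5·(-0.336473) − 0.25·(-0.154152) = 0.2068.

0.2068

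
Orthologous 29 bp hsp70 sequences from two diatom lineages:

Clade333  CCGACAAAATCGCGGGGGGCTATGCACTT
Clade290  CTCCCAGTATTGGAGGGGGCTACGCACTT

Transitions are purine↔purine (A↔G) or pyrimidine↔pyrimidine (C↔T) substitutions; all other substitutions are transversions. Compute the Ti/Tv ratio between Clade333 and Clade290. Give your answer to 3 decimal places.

Mismatches occur at site 2 (C→T, transition), site 3 (G→C, transversion), site 4 (A→C, transversion), site 7 (A→G, transition), site 8 (A→T, transversion), site 11 (C→T, transition), site 13 (C→G, transversion), site 14 (G→A, transition), site 23 (T→C, transition).
Of the 9 differences, 5 transitions and 4 transversions, so Ti/Tv = 5/4 = 1.250.

1.250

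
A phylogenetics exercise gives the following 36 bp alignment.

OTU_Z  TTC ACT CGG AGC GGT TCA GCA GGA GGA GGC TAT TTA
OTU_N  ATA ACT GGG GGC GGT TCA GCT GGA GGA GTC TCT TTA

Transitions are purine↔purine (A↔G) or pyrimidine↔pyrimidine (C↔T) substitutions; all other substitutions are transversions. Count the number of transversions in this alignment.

Mismatches occur at site 1 (T→A, transversion), site 3 (C→A, transversion), site 7 (C→G, transversion), site 10 (A→G, transition), site 21 (A→T, transversion), site 29 (G→T, transversion), site 32 (A→C, transversion).
Of the 7 differences, 1 transition and 6 transversions, so the answer is 6.

6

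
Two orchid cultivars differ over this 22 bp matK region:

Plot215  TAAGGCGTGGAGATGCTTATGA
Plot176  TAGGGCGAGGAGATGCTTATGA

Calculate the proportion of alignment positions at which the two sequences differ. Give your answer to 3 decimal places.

Differing sites — 3:A/G; 8:T/A.
There are 2 differences over 22 sites, so p = 2/22 = 0.091.

0.091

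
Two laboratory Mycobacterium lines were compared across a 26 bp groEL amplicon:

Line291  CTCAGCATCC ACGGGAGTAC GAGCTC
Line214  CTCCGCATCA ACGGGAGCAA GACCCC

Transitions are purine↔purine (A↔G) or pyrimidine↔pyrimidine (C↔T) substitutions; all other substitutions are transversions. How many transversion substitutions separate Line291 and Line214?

4

Mismatches occur at site 4 (A↔C, transversion), site 10 (C↔A, transversion), site 18 (T↔C, transition), site 20 (C↔A, transversion), site 23 (G↔C, transversion), site 25 (T↔C, transition).
Of the 6 differences, 2 transitions and 4 transversions, so the answer is 4.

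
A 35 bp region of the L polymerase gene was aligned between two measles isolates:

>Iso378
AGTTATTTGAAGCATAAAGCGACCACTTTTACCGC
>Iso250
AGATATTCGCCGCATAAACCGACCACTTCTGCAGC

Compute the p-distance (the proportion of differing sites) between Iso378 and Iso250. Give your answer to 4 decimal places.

Differing sites — 3:T/A; 8:T/C; 10:A/C; 11:A/C; 19:G/C; 29:T/C; 31:A/G; 33:C/A.
There are 8 differences over 35 sites, so p = 8/35 = 0.2286.

0.2286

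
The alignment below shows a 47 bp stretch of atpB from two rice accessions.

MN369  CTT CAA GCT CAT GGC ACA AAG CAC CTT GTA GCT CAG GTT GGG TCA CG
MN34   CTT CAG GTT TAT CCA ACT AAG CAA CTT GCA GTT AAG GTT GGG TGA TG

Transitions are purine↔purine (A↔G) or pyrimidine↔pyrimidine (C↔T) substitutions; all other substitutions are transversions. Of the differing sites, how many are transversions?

7

Differing sites — 6:A/G (Ti); 8:C/T (Ti); 10:C/T (Ti); 13:G/C (Tv); 14:G/C (Tv); 15:C/A (Tv); 18:A/T (Tv); 24:C/A (Tv); 29:T/C (Ti); 32:C/T (Ti); 34:C/A (Tv); 44:C/G (Tv); 46:C/T (Ti).
Of the 13 differences, 6 transitions and 7 transversions, so the answer is 7.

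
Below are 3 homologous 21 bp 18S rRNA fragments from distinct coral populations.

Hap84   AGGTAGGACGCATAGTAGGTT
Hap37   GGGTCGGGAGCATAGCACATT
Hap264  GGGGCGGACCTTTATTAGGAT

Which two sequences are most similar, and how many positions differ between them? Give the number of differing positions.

Pairwise Hamming distances:
  Hap84 vs Hap37: 7
  Hap84 vs Hap264: 8
  Hap37 vs Hap264: 11
The smallest is 7, between Hap84 and Hap37.

7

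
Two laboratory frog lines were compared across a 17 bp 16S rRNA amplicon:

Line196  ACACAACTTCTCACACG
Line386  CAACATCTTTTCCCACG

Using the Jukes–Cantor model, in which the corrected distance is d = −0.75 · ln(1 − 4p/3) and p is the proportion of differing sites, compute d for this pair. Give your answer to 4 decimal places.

0.3734

Mismatches occur at site 1 (A→C), site 2 (C→A), site 6 (A→T), site 10 (C→T), site 13 (A→C).
p = 5/17 = 0.294118.
d = −0.75 · ln(1 − (4/3)·0.294118) = −0.75 · ln(0.607843) = −0.75 · (-0.497839) = 0.3734.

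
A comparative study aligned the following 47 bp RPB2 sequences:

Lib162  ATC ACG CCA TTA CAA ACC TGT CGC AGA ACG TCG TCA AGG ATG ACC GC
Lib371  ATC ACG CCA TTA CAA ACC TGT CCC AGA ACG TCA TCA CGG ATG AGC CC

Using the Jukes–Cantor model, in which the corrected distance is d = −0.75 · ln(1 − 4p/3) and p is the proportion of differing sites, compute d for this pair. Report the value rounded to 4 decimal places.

Mismatches occur at site 23 (G→C), site 33 (G→A), site 37 (A→C), site 44 (C→G), site 46 (G→C).
p = 5/47 = 0.106383.
d = −0.75 · ln(1 − (4/3)·0.106383) = −0.75 · ln(0.858156) = −0.75 · (-0.152969) = 0.1147.

0.1147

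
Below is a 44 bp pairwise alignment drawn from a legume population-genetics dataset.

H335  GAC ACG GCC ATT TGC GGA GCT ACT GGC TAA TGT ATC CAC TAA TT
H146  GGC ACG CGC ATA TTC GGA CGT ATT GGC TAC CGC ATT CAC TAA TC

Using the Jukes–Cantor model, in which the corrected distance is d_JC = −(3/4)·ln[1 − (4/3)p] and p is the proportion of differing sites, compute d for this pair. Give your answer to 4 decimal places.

The sequences differ at positions 2 (A/G), 7 (G/C), 8 (C/G), 12 (T/A), 14 (G/T), 19 (G/C), 20 (C/G), 23 (C/T), 30 (A/C), 31 (T/C), 33 (T/C), 36 (C/T), 44 (T/C).
p = 13/44 = 0.295455.
d = −0.75 · ln(1 − (4/3)·0.295455) = −0.75 · ln(0.606060) = −0.75 · (-0.500776) = 0.3756.

0.3756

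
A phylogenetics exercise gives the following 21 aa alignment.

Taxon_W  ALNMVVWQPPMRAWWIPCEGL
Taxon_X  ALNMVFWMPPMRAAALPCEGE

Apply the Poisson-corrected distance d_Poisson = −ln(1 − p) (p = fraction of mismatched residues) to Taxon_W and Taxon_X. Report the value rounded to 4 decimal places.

The sequences differ at positions 6 (V/F), 8 (Q/M), 14 (W/A), 15 (W/A), 16 (I/L), 21 (L/E).
p = 6/21 = 0.285714.
d = −ln(1 − 0.285714) = −ln(0.714286) = 0.3365.

0.3365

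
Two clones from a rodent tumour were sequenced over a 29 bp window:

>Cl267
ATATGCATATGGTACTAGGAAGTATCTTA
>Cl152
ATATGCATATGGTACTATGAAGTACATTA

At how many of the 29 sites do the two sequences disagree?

3

The sequences differ at positions 18 (G/T), 25 (T/C), 26 (C/A).
That gives 3 mismatches out of 29 aligned sites, so the Hamming distance is 3.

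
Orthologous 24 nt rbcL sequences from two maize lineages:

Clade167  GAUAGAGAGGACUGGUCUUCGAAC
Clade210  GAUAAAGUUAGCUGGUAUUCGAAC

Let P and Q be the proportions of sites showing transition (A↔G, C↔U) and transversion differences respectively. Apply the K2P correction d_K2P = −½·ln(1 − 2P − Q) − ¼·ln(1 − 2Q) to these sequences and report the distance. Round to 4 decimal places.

0.3069

Differing sites — 5:G/A (Ti); 8:A/U (Tv); 9:G/U (Tv); 10:G/A (Ti); 11:A/G (Ti); 17:C/A (Tv).
Of the 6 differences, 3 transitions and 3 transversions over 24 sites: P = 3/24 = 0.125000, Q = 3/24 = 0.125000.
d = −0.5·ln(0.625000) − 0.25·ln(0.750000) = −0.5·(-0.470004) − 0.25·(-0.287682) = 0.3069.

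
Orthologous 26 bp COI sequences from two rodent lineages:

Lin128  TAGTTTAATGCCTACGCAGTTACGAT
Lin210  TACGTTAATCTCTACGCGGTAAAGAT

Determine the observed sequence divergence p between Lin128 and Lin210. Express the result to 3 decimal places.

Mismatches occur at site 3 (G→C), site 4 (T→G), site 10 (G→C), site 11 (C→T), site 18 (A→G), site 21 (T→A), site 23 (C→A).
There are 7 differences over 26 sites, so p = 7/26 = 0.269.

0.269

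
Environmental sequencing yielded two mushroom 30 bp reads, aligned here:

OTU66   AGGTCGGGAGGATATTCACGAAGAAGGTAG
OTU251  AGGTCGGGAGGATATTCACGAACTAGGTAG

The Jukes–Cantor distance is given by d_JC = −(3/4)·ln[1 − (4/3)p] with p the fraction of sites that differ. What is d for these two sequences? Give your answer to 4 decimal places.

0.0698

Differing sites — 23:G/C; 24:A/T.
p = 2/30 = 0.066667.
d = −0.75 · ln(1 − (4/3)·0.066667) = −0.75 · ln(0.911111) = −0.75 · (-0.093091) = 0.0698.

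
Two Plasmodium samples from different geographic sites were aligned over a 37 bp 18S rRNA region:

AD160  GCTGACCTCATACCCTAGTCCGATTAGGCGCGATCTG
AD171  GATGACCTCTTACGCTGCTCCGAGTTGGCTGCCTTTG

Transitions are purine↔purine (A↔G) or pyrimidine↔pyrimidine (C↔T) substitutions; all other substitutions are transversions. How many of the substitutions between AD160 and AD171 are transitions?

Differing sites — 2:C/A (Tv); 10:A/T (Tv); 14:C/G (Tv); 17:A/G (Ti); 18:G/C (Tv); 24:T/G (Tv); 26:A/T (Tv); 30:G/T (Tv); 31:C/G (Tv); 32:G/C (Tv); 33:A/C (Tv); 35:C/T (Ti).
Of the 12 differences, 2 transitions and 10 transversions, so the answer is 2.

2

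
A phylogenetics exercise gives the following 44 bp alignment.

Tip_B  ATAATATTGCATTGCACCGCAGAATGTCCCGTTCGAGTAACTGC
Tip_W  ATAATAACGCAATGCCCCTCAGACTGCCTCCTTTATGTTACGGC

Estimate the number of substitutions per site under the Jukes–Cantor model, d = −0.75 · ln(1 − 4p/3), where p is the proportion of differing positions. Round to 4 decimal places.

0.4141

Mismatches occur at site 7 (T/A), site 8 (T/C), site 12 (T/A), site 16 (A/C), site 19 (G/T), site 24 (A/C), site 27 (T/C), site 29 (C/T), site 31 (G/C), site 34 (C/T), site 35 (G/A), site 36 (A/T), site 39 (A/T), site 42 (T/G).
p = 14/44 = 0.318182.
d = −0.75 · ln(1 − (4/3)·0.318182) = −0.75 · ln(0.575757) = −0.75 · (-0.552070) = 0.4141.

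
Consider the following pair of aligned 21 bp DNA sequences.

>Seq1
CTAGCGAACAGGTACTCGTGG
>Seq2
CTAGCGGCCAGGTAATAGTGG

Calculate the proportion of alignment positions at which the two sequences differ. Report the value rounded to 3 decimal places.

0.190

The sequences differ at positions 7 (A/G), 8 (A/C), 15 (C/A), 17 (C/A).
There are 4 differences over 21 sites, so p = 4/21 = 0.190.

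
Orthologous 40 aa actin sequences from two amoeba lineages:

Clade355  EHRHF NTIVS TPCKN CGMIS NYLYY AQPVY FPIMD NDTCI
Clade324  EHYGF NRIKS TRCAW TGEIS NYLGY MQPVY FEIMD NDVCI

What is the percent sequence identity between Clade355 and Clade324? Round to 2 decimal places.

67.50%

Differing sites — 3:R/Y; 4:H/G; 7:T/R; 9:V/K; 12:P/R; 14:K/A; 15:N/W; 16:C/T; 18:M/E; 24:Y/G; 26:A/M; 32:P/E; 38:T/V.
27 of the 40 sites match, so the percent identity is 27/40 × 100 = 67.50%.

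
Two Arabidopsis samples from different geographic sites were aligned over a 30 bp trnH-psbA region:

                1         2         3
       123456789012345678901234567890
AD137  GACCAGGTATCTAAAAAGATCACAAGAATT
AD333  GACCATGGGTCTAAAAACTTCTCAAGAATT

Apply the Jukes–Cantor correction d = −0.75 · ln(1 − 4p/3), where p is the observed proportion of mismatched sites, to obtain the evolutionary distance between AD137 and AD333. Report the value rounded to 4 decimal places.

0.2326

The sequences differ at positions 6 (G/T), 8 (T/G), 9 (A/G), 18 (G/C), 19 (A/T), 22 (A/T).
p = 6/30 = 0.200000.
d = −0.75 · ln(1 − (4/3)·0.200000) = −0.75 · ln(0.733333) = −0.75 · (-0.310155) = 0.2326.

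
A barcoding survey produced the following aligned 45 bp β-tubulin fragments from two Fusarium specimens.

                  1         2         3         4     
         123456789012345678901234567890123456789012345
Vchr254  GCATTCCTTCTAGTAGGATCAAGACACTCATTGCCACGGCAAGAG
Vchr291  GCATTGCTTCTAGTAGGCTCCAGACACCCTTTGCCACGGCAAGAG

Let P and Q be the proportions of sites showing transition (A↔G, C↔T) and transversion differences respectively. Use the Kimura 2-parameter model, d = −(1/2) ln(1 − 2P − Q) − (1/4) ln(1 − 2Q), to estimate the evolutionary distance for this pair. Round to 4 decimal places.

Mismatches occur at site 6 (C↔G, transversion), site 18 (A↔C, transversion), site 21 (A↔C, transversion), site 28 (T↔C, transition), site 30 (A↔T, transversion).
Of the 5 differences, 1 transition and 4 transversions over 45 sites: P = 1/45 = 0.022222, Q = 4/45 = 0.088889.
d = −0.5·ln(0.866667) − 0.25·ln(0.822222) = −0.5·(-0.143100) − 0.25·(-0.195745) = 0.1205.

0.1205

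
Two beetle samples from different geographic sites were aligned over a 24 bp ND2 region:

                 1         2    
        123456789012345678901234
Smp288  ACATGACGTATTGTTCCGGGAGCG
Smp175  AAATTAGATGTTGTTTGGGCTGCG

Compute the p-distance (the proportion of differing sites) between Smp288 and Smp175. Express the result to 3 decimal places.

0.375

Mismatches occur at site 2 (C↔A), site 5 (G↔T), site 7 (C↔G), site 8 (G↔A), site 10 (A↔G), site 16 (C↔T), site 17 (C↔G), site 20 (G↔C), site 21 (A↔T).
There are 9 differences over 24 sites, so p = 9/24 = 0.375.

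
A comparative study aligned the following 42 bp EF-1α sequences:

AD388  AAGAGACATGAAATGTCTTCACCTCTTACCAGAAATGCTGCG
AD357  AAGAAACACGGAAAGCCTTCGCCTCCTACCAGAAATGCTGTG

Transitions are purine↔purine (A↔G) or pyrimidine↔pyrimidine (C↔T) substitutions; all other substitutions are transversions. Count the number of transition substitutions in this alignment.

Mismatches occur at site 5 (G→A, transition), site 9 (T→C, transition), site 11 (A→G, transition), site 14 (T→A, transversion), site 16 (T→C, transition), site 21 (A→G, transition), site 26 (T→C, transition), site 41 (C→T, transition).
Of the 8 differences, 7 transitions and 1 transversion, so the answer is 7.

7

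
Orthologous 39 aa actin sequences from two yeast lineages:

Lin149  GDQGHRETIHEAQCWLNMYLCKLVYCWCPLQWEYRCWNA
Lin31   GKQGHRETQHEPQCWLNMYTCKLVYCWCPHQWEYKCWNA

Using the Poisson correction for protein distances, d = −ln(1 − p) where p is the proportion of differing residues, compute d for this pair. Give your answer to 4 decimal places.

0.1671

The sequences differ at positions 2 (D/K), 9 (I/Q), 12 (A/P), 20 (L/T), 30 (L/H), 35 (R/K).
p = 6/39 = 0.153846.
d = −ln(1 − 0.153846) = −ln(0.846154) = 0.1671.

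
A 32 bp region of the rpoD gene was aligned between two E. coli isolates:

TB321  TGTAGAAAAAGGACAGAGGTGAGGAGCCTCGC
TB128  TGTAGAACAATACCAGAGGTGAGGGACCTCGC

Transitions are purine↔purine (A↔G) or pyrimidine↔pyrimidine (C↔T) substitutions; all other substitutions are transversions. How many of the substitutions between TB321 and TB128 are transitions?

The sequences differ at positions 8 (A/C, transversion), 11 (G/T, transversion), 12 (G/A, transition), 13 (A/C, transversion), 25 (A/G, transition), 26 (G/A, transition).
Of the 6 differences, 3 transitions and 3 transversions, so the answer is 3.

3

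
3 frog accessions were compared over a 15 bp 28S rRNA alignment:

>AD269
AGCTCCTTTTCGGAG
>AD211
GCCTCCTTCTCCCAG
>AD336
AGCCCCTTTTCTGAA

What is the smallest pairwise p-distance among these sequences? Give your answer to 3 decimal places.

Pairwise Hamming distances:
  AD269 vs AD211: 5
  AD269 vs AD336: 3
  AD211 vs AD336: 7
The smallest is 3 mismatches, between AD269 and AD336; p = 3/15 = 0.200.

0.200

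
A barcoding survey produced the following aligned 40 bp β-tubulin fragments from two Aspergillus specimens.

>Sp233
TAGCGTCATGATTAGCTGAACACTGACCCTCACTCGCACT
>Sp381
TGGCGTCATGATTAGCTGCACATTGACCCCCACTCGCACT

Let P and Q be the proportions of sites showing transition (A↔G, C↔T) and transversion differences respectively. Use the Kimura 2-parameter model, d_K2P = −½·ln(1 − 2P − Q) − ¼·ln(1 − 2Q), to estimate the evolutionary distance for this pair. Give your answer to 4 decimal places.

0.1090

The sequences differ at positions 2 (A/G, transition), 19 (A/C, transversion), 23 (C/T, transition), 30 (T/C, transition).
Of the 4 differences, 3 transitions and 1 transversion over 40 sites: P = 3/40 = 0.075000, Q = 1/40 = 0.025000.
d = −0.5·ln(0.825000) − 0.25·ln(0.950000) = −0.5·(-0.192372) − 0.25·(-0.051293) = 0.1090.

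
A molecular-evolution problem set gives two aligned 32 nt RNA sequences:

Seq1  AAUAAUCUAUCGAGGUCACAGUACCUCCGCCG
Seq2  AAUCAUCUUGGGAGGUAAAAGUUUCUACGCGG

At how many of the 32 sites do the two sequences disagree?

10

The sequences differ at positions 4 (A/C), 9 (A/U), 10 (U/G), 11 (C/G), 17 (C/A), 19 (C/A), 23 (A/U), 24 (C/U), 27 (C/A), 31 (C/G).
That gives 10 mismatches out of 32 aligned sites, so the Hamming distance is 10.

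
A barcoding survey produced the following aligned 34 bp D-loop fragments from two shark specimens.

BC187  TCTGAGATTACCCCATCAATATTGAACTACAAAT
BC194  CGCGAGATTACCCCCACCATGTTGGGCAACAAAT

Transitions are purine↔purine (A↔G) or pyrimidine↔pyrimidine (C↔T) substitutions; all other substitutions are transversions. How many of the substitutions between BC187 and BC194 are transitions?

5

The sequences differ at positions 1 (T/C, transition), 2 (C/G, transversion), 3 (T/C, transition), 15 (A/C, transversion), 16 (T/A, transversion), 18 (A/C, transversion), 21 (A/G, transition), 25 (A/G, transition), 26 (A/G, transition), 28 (T/A, transversion).
Of the 10 differences, 5 transitions and 5 transversions, so the answer is 5.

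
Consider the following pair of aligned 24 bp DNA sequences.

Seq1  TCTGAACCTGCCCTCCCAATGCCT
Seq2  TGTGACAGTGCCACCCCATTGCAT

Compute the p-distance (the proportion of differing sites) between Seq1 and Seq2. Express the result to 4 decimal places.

Differing sites — 2:C/G; 6:A/C; 7:C/A; 8:C/G; 13:C/A; 14:T/C; 19:A/T; 23:C/A.
There are 8 differences over 24 sites, so p = 8/24 = 0.3333.

0.3333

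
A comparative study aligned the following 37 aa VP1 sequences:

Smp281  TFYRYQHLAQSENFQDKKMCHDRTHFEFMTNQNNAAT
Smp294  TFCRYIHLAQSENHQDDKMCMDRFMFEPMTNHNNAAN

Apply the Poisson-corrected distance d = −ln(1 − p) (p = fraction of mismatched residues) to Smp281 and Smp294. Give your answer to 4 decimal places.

0.3151

Mismatches occur at site 3 (Y/C), site 6 (Q/I), site 14 (F/H), site 17 (K/D), site 21 (H/M), site 24 (T/F), site 25 (H/M), site 28 (F/P), site 32 (Q/H), site 37 (T/N).
p = 10/37 = 0.270270.
d = −ln(1 − 0.270270) = −ln(0.729730) = 0.3151.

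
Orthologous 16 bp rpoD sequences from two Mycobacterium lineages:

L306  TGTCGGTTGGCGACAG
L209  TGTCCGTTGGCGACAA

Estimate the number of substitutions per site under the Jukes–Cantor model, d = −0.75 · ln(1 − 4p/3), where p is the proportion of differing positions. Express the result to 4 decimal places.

0.1367

The sequences differ at positions 5 (G/C), 16 (G/A).
p = 2/16 = 0.125000.
d = −0.75 · ln(1 − (4/3)·0.125000) = −0.75 · ln(0.833333) = −0.75 · (-0.182322) = 0.1367.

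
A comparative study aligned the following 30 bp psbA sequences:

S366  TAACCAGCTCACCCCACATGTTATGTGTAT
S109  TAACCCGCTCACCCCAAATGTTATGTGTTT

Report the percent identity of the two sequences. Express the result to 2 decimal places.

Mismatches occur at site 6 (A→C), site 17 (C→A), site 29 (A→T).
27 of the 30 sites match, so the percent identity is 27/30 × 100 = 90.00%.

90.00%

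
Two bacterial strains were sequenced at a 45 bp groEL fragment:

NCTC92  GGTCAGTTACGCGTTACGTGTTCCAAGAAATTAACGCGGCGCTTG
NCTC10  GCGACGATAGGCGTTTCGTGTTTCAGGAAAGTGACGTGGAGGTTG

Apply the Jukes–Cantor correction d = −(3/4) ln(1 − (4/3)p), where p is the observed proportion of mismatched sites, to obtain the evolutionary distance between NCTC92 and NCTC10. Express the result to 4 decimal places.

Differing sites — 2:G/C; 3:T/G; 4:C/A; 5:A/C; 7:T/A; 10:C/G; 16:A/T; 23:C/T; 26:A/G; 31:T/G; 33:A/G; 37:C/T; 40:C/A; 42:C/G.
p = 14/45 = 0.311111.
d = −0.75 · ln(1 − (4/3)·0.311111) = −0.75 · ln(0.585185) = −0.75 · (-0.535827) = 0.4019.

0.4019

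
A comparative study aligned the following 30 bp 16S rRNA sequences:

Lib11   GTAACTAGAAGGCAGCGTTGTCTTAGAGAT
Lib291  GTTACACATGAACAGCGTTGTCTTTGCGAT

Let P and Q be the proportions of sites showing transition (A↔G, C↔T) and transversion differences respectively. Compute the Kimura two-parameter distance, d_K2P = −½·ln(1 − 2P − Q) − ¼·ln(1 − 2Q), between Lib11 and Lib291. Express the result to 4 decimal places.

0.4420

Mismatches occur at site 3 (A↔T, transversion), site 6 (T↔A, transversion), site 7 (A↔C, transversion), site 8 (G↔A, transition), site 9 (A↔T, transversion), site 10 (A↔G, transition), site 11 (G↔A, transition), site 12 (G↔A, transition), site 25 (A↔T, transversion), site 27 (A↔C, transversion).
Of the 10 differences, 4 transitions and 6 transversions over 30 sites: P = 4/30 = 0.133333, Q = 6/30 = 0.200000.
d = −0.5·ln(0.533334) − 0.25·ln(0.600000) = −0.5·(-0.628607) − 0.25·(-0.510826) = 0.4420.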